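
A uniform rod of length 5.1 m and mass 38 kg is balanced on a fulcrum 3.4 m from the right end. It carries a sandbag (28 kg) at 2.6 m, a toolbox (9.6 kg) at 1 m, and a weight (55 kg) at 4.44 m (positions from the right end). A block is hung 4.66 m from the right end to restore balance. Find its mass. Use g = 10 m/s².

Taking torques about the fulcrum (at 3.4 m from the right end):
Beam weight: 38 × 10 = 380 N down at 2.55 m → arm 0.85 m, τ = 380 × 0.85 = 323 N·m clockwise.
Sandbag: 28 × 10 = 280 N down at 2.6 m → arm 0.8 m, τ = 280 × 0.8 = 224 N·m clockwise.
Toolbox: 9.6 × 10 = 96 N down at 1 m → arm 2.4 m, τ = 96 × 2.4 = 230.4 N·m clockwise.
Weight: 55 × 10 = 550 N down at 4.44 m → arm 1.04 m, τ = 550 × 1.04 = 572 N·m counterclockwise.
Net moment of known loads = 205.4 N·m clockwise.
An unknown mass m at 4.66 m has arm 1.26 m; its moment is m·g·1.26 counterclockwise.
For rotational equilibrium, m × 10 × 1.26 = 205.4, so m = 205.4 / (10 × 1.26) = 16.3 kg.

m ≈ 16.3 kg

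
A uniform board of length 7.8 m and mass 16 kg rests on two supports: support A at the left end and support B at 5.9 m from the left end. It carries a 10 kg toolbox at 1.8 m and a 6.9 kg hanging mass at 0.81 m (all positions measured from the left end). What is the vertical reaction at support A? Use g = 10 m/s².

Taking torques about support B:
Beam weight: 16 × 10 = 160 N down at 3.9 m → arm 2 m, τ = 160 × 2 = 320 N·m counterclockwise.
Toolbox: 10 × 10 = 100 N down at 1.8 m → arm 4.1 m, τ = 100 × 4.1 = 410 N·m counterclockwise.
Hanging mass: 6.9 × 10 = 69 N down at 0.81 m → arm 5.09 m, τ = 69 × 5.09 = 351.2 N·m counterclockwise.
Net load moment about support B = 1081 N·m counterclockwise.
Reaction R at support A is upward at 0 m, arm 5.9 m → moment R × 5.9 clockwise.
Setting net torque to zero: R × 5.9 = 1081 → R = 183 N.

R_A ≈ 183 N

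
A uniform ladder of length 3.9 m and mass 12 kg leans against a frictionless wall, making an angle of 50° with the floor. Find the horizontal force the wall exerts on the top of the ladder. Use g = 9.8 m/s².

Sum moments about the foot of the ladder (the floor normal and friction both act there and drop out).
Ladder weight 12×9.8 = 117.6 N acts at 1.95 m along the ladder; its horizontal arm is 1.95·cos50° = 1.253 m → τ = 147.4 N·m clockwise.
Wall normal N acts horizontally at the top; its moment arm is the height L sinθ = 3.9·sin50° = 2.988 m, counterclockwise.
Setting net torque to zero: N × 2.988 = 147.4 → N = 49.3 N.

N_wall ≈ 49.3 N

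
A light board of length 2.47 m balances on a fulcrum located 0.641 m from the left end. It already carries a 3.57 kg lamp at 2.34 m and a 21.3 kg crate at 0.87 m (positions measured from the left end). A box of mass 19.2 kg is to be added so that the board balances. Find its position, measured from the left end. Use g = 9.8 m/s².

x ≈ 0.071 m from the left end

Take moments about the fulcrum (at 0.641 m from the left end).
Lamp: 3.57 × 9.8 = 34.99 N down at 2.34 m → arm 1.699 m, τ = 34.99 × 1.699 = 59.45 N·m clockwise.
Crate: 21.3 × 9.8 = 208.7 N down at 0.87 m → arm 0.229 m, τ = 208.7 × 0.229 = 47.79 N·m clockwise.
Net moment of existing loads = 107.2 N·m clockwise.
The box weighs 19.2 × 9.8 = 188.2 N and must supply an equal counterclockwise moment, so its lever arm about the fulcrum is 107.2 / 188.2 = 0.57 m.
That puts it at 0.641 − 0.57 = 0.071 m from the left end.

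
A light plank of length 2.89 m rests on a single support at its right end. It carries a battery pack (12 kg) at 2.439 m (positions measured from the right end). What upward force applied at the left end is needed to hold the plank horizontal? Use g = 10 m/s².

Taking torques about the right end:
Battery pack: 12 × 10 = 120 N down at 2.439 m → arm 2.439 m, τ = 120 × 2.439 = 292.7 N·m counterclockwise.
Net moment of the loads = 292.7 N·m counterclockwise.
The upward force F acts at the left end, arm 2.89 m, giving F × 2.89 clockwise.
For rotational equilibrium, F × 2.89 = 292.7, so F = 292.7 / 2.89 = 101 N.

F ≈ 101 N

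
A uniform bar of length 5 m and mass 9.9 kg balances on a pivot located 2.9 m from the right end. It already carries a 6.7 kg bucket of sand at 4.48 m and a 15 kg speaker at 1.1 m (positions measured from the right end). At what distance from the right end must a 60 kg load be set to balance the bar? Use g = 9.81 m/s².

Taking torques about the pivot (at 2.9 m from the right end):
Beam weight: 9.9 × 9.81 = 97.12 N down at 2.5 m → arm 0.4 m, τ = 97.12 × 0.4 = 38.85 N·m clockwise.
Bucket of sand: 6.7 × 9.81 = 65.73 N down at 4.48 m → arm 1.58 m, τ = 65.73 × 1.58 = 103.9 N·m counterclockwise.
Speaker: 15 × 9.81 = 147.2 N down at 1.1 m → arm 1.8 m, τ = 147.2 × 1.8 = 265 N·m clockwise.
Net moment of existing loads = 199.9 N·m clockwise.
The load weighs 60 × 9.81 = 588.6 N and must supply an equal counterclockwise moment, so its lever arm about the pivot is 199.9 / 588.6 = 0.34 m.
That puts it at 2.9 + 0.34 = 3.24 m from the right end.

x ≈ 3.24 m from the right end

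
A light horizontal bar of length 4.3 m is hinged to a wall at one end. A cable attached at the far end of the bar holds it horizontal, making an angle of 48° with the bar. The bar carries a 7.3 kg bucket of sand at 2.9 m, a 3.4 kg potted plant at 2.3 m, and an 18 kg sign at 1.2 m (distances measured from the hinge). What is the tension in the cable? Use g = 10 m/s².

Take moments about the hinge.
Bucket of sand: 7.3 × 10 = 73 N down at 2.9 m → arm 2.9 m, τ = 73 × 2.9 = 211.7 N·m clockwise.
Potted plant: 3.4 × 10 = 34 N down at 2.3 m → arm 2.3 m, τ = 34 × 2.3 = 78.2 N·m clockwise.
Sign: 18 × 10 = 180 N down at 1.2 m → arm 1.2 m, τ = 180 × 1.2 = 216 N·m clockwise.
Total clockwise load moment = 505.9 N·m.
The cable tension T acts at 4.3 m; only its component perpendicular to the bar, T sinθ, produces torque. sin 48° = 0.7431.
Στ = 0 ⇒ T × 4.3 × 0.7431 = 505.9 ⇒ T = 505.9 / 3.195 = 158 N.

T ≈ 158 N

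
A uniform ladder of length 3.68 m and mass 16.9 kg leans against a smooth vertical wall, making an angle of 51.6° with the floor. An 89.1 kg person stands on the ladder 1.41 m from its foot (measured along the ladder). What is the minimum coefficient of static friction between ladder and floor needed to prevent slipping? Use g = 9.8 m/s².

μ_min ≈ 0.318

Taking torques about the foot of the ladder:
Ladder weight 16.9×9.8 = 165.6 N acts at 1.84 m along the ladder; its horizontal arm is 1.84·cos51.6° = 1.143 m → τ = 189.3 N·m clockwise.
Person: 89.1×9.8 = 873.2 N at 1.41 m → arm 0.8758 m → τ = 764.7 N·m clockwise.
Wall normal N acts horizontally at the top; its moment arm is the height L sinθ = 3.68·sin51.6° = 2.884 m, counterclockwise.
Balancing moments: N × 2.884 = 954, giving N = 330.8 N.
ΣFx = 0 ⇒ f = N_wall = 330.8 N. ΣFy = 0 ⇒ N_floor = 1039 N.
μ_min = f / N_floor = 330.8 / 1039 = 0.318.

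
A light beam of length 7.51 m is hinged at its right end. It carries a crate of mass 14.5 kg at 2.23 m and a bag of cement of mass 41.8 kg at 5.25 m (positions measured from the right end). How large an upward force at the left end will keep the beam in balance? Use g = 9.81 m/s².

F ≈ 329 N

Take moments about the right end.
Crate: 14.5 × 9.81 = 142.2 N down at 2.23 m → arm 2.23 m, τ = 142.2 × 2.23 = 317.1 N·m counterclockwise.
Bag of cement: 41.8 × 9.81 = 410.1 N down at 5.25 m → arm 5.25 m, τ = 410.1 × 5.25 = 2153 N·m counterclockwise.
Net moment of the loads = 2470 N·m counterclockwise.
The upward force F acts at the left end, arm 7.51 m, giving F × 7.51 clockwise.
Balancing moments: F × 7.51 = 2470, giving F = 2470 / 7.51 = 329 N.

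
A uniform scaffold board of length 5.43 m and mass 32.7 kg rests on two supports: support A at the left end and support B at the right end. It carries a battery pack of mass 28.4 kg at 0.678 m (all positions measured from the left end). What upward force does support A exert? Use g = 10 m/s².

R_A ≈ 412 N

Sum moments about support B (its reaction then has zero moment arm).
Beam weight: 32.7 × 10 = 327 N down at 2.715 m → arm 2.715 m, τ = 327 × 2.715 = 887.8 N·m counterclockwise.
Battery pack: 28.4 × 10 = 284 N down at 0.678 m → arm 4.752 m, τ = 284 × 4.752 = 1350 N·m counterclockwise.
Net load moment about support B = 2238 N·m counterclockwise.
Reaction R at support A is upward at 0 m, arm 5.43 m → moment R × 5.43 clockwise.
Setting net torque to zero: R × 5.43 = 2238 → R = 412 N.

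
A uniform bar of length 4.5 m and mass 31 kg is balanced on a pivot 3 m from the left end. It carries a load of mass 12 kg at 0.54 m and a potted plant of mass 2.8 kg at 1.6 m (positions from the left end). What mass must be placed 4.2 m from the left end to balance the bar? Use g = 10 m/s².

m ≈ 47.2 kg

Choose the pivot (at 3 m from the left end) as the axis so the support reaction has zero arm there.
Beam weight: 31 × 10 = 310 N down at 2.25 m → arm 0.75 m, τ = 310 × 0.75 = 232.5 N·m counterclockwise.
Load: 12 × 10 = 120 N down at 0.54 m → arm 2.46 m, τ = 120 × 2.46 = 295.2 N·m counterclockwise.
Potted plant: 2.8 × 10 = 28 N down at 1.6 m → arm 1.4 m, τ = 28 × 1.4 = 39.2 N·m counterclockwise.
Net moment of known loads = 566.9 N·m counterclockwise.
An unknown mass m at 4.2 m has arm 1.2 m; its moment is m·g·1.2 clockwise.
Setting net torque to zero: m × 10 × 1.2 = 566.9 → m = 566.9 / (10 × 1.2) = 47.2 kg.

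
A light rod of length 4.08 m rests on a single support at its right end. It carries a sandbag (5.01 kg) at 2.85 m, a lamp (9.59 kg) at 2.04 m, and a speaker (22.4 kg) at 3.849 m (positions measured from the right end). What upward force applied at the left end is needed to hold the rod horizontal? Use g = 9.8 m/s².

F ≈ 288 N

Sum moments about the right end (the unknown pivot reaction has zero arm there).
Sandbag: 5.01 × 9.8 = 49.1 N down at 2.85 m → arm 2.85 m, τ = 49.1 × 2.85 = 139.9 N·m counterclockwise.
Lamp: 9.59 × 9.8 = 93.98 N down at 2.04 m → arm 2.04 m, τ = 93.98 × 2.04 = 191.7 N·m counterclockwise.
Speaker: 22.4 × 9.8 = 219.5 N down at 3.849 m → arm 3.849 m, τ = 219.5 × 3.849 = 844.9 N·m counterclockwise.
Net moment of the loads = 1176 N·m counterclockwise.
The upward force F acts at the left end, arm 4.08 m, giving F × 4.08 clockwise.
Setting net torque to zero: F × 4.08 = 1176 → F = 1176 / 4.08 = 288 N.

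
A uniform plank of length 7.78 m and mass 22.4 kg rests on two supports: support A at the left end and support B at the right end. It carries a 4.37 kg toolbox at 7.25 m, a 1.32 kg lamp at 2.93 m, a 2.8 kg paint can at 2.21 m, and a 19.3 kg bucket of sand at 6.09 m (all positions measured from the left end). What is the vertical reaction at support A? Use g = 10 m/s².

Taking torques about support B:
Beam weight: 22.4 × 10 = 224 N down at 3.89 m → arm 3.89 m, τ = 224 × 3.89 = 871.4 N·m counterclockwise.
Toolbox: 4.37 × 10 = 43.7 N down at 7.25 m → arm 0.53 m, τ = 43.7 × 0.53 = 23.16 N·m counterclockwise.
Lamp: 1.32 × 10 = 13.2 N down at 2.93 m → arm 4.85 m, τ = 13.2 × 4.85 = 64.02 N·m counterclockwise.
Paint can: 2.8 × 10 = 28 N down at 2.21 m → arm 5.57 m, τ = 28 × 5.57 = 156 N·m counterclockwise.
Bucket of sand: 19.3 × 10 = 193 N down at 6.09 m → arm 1.69 m, τ = 193 × 1.69 = 326.2 N·m counterclockwise.
Net load moment about support B = 1441 N·m counterclockwise.
Reaction R at support A is upward at 0 m, arm 7.78 m → moment R × 7.78 clockwise.
For rotational equilibrium, R × 7.78 = 1441, so R = 185 N.

R_A ≈ 185 N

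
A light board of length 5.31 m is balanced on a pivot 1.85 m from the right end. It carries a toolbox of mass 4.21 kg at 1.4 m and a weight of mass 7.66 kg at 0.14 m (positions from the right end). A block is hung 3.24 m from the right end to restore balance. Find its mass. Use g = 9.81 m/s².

m ≈ 10.8 kg

Taking torques about the pivot (at 1.85 m from the right end):
Toolbox: 4.21 × 9.81 = 41.3 N down at 1.4 m → arm 0.45 m, τ = 41.3 × 0.45 = 18.59 N·m clockwise.
Weight: 7.66 × 9.81 = 75.14 N down at 0.14 m → arm 1.71 m, τ = 75.14 × 1.71 = 128.5 N·m clockwise.
Net moment of known loads = 147.1 N·m clockwise.
An unknown mass m at 3.24 m has arm 1.39 m; its moment is m·g·1.39 counterclockwise.
Balancing moments: m × 9.81 × 1.39 = 147.1, giving m = 147.1 / (9.81 × 1.39) = 10.8 kg.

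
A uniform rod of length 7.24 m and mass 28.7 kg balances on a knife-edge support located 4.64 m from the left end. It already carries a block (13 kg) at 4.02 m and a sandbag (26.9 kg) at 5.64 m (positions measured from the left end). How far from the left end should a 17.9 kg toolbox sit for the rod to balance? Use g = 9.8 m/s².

x ≈ 5.22 m from the left end

Taking torques about the knife-edge support (at 4.64 m from the left end):
Beam weight: 28.7 × 9.8 = 281.3 N down at 3.62 m → arm 1.02 m, τ = 281.3 × 1.02 = 286.9 N·m counterclockwise.
Block: 13 × 9.8 = 127.4 N down at 4.02 m → arm 0.62 m, τ = 127.4 × 0.62 = 78.99 N·m counterclockwise.
Sandbag: 26.9 × 9.8 = 263.6 N down at 5.64 m → arm 1 m, τ = 263.6 × 1 = 263.6 N·m clockwise.
Net moment of existing loads = 102.3 N·m counterclockwise.
The toolbox weighs 17.9 × 9.8 = 175.4 N and must supply an equal clockwise moment, so its lever arm about the knife-edge support is 102.3 / 175.4 = 0.583 m.
That puts it at 4.64 + 0.583 = 5.22 m from the left end.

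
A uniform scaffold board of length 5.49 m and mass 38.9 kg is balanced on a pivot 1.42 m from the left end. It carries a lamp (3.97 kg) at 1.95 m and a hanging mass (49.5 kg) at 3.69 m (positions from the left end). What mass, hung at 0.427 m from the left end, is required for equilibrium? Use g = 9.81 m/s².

About the pivot (at 1.42 m from the left end):
Beam weight: 38.9 × 9.81 = 381.6 N down at 2.745 m → arm 1.325 m, τ = 381.6 × 1.325 = 505.6 N·m clockwise.
Lamp: 3.97 × 9.81 = 38.95 N down at 1.95 m → arm 0.53 m, τ = 38.95 × 0.53 = 20.64 N·m clockwise.
Hanging mass: 49.5 × 9.81 = 485.6 N down at 3.69 m → arm 2.27 m, τ = 485.6 × 2.27 = 1102 N·m clockwise.
Net moment of known loads = 1628 N·m clockwise.
An unknown mass m at 0.427 m has arm 0.993 m; its moment is m·g·0.993 counterclockwise.
Setting net torque to zero: m × 9.81 × 0.993 = 1628 → m = 1628 / (9.81 × 0.993) = 167 kg.

m ≈ 167 kg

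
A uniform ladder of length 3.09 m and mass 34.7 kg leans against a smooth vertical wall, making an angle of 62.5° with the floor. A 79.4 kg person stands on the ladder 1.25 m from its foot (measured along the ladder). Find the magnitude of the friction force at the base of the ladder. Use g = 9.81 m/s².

About the foot of the ladder:
Ladder weight 34.7×9.81 = 340.4 N acts at 1.545 m along the ladder; its horizontal arm is 1.545·cos62.5° = 0.7134 m → τ = 242.8 N·m clockwise.
Person: 79.4×9.81 = 778.9 N at 1.25 m → arm 0.5772 m → τ = 449.6 N·m clockwise.
Wall normal N acts horizontally at the top; its moment arm is the height L sinθ = 3.09·sin62.5° = 2.741 m, counterclockwise.
Setting net torque to zero: N × 2.741 = 692.4 → N = 253 N.
ΣFx = 0: friction at the foot balances the wall's push, so f = N_wall = 253 N.

f ≈ 253 N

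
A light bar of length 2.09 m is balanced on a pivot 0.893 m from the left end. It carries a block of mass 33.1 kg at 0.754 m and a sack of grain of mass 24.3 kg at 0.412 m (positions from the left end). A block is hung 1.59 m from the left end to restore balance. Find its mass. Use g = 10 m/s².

Choose the pivot (at 0.893 m from the left end) as the axis so the support reaction has zero arm there.
Block: 33.1 × 10 = 331 N down at 0.754 m → arm 0.139 m, τ = 331 × 0.139 = 46.01 N·m counterclockwise.
Sack of grain: 24.3 × 10 = 243 N down at 0.412 m → arm 0.481 m, τ = 243 × 0.481 = 116.9 N·m counterclockwise.
Net moment of known loads = 162.9 N·m counterclockwise.
An unknown mass m at 1.59 m has arm 0.697 m; its moment is m·g·0.697 clockwise.
Στ = 0 ⇒ m × 10 × 0.697 = 162.9 ⇒ m = 162.9 / (10 × 0.697) = 23.4 kg.

m ≈ 23.4 kg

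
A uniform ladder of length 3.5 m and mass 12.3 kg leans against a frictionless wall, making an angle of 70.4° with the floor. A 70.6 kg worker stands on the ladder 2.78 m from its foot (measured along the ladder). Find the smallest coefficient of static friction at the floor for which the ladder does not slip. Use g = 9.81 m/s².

Take moments about the foot of the ladder.
Ladder weight 12.3×9.81 = 120.7 N acts at 1.75 m along the ladder; its horizontal arm is 1.75·cos70.4° = 0.587 m → τ = 70.85 N·m clockwise.
Worker: 70.6×9.81 = 692.6 N at 2.78 m → arm 0.9326 m → τ = 645.9 N·m clockwise.
Wall normal N acts horizontally at the top; its moment arm is the height L sinθ = 3.5·sin70.4° = 3.297 m, counterclockwise.
For rotational equilibrium, N × 3.297 = 716.8, so N = 217.4 N.
ΣFx = 0 ⇒ f = N_wall = 217.4 N. ΣFy = 0 ⇒ N_floor = 813.3 N.
μ_min = f / N_floor = 217.4 / 813.3 = 0.267.

μ_min ≈ 0.267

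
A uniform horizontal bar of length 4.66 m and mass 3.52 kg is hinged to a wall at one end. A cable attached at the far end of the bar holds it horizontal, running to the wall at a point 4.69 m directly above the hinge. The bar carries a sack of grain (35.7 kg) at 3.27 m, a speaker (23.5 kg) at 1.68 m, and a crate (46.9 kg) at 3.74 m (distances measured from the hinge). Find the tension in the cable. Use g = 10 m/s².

Take moments about the hinge.
Beam weight: 3.52 × 10 = 35.2 N down at 2.33 m → arm 2.33 m, τ = 35.2 × 2.33 = 82.02 N·m clockwise.
Sack of grain: 35.7 × 10 = 357 N down at 3.27 m → arm 3.27 m, τ = 357 × 3.27 = 1167 N·m clockwise.
Speaker: 23.5 × 10 = 235 N down at 1.68 m → arm 1.68 m, τ = 235 × 1.68 = 394.8 N·m clockwise.
Crate: 46.9 × 10 = 469 N down at 3.74 m → arm 3.74 m, τ = 469 × 3.74 = 1754 N·m clockwise.
Total clockwise load moment = 3398 N·m.
The cable tension T acts at 4.66 m; only its component perpendicular to the bar, T sinθ, produces torque. sinθ = h/√(h²+d²) = 4.69/√(4.69²+4.66²) = 0.7094.
Balancing moments: T × 4.66 × 0.7094 = 3398, giving T = 3398 / 3.306 = 1030 N.

T ≈ 1030 N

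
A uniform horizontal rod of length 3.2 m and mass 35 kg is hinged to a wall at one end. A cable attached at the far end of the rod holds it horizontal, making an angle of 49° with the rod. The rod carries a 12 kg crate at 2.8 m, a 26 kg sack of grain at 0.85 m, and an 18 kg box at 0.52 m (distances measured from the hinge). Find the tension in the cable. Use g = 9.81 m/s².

Sum moments about the hinge (the unknown hinge reaction has zero arm there).
Beam weight: 35 × 9.81 = 343.4 N down at 1.6 m → arm 1.6 m, τ = 343.4 × 1.6 = 549.4 N·m clockwise.
Crate: 12 × 9.81 = 117.7 N down at 2.8 m → arm 2.8 m, τ = 117.7 × 2.8 = 329.6 N·m clockwise.
Sack of grain: 26 × 9.81 = 255.1 N down at 0.85 m → arm 0.85 m, τ = 255.1 × 0.85 = 216.8 N·m clockwise.
Box: 18 × 9.81 = 176.6 N down at 0.52 m → arm 0.52 m, τ = 176.6 × 0.52 = 91.83 N·m clockwise.
Total clockwise load moment = 1188 N·m.
The cable tension T acts at 3.2 m; only its component perpendicular to the rod, T sinθ, produces torque. sin 49° = 0.7547.
Balancing moments: T × 3.2 × 0.7547 = 1188, giving T = 1188 / 2.415 = 492 N.

T ≈ 492 N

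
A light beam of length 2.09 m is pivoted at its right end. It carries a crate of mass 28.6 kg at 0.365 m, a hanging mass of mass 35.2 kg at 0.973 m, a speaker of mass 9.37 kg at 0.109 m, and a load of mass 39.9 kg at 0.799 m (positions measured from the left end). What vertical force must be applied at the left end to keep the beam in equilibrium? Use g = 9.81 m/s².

F ≈ 745 N

Choose the right end as the axis so the unknown pivot reaction has zero arm there.
Crate: 28.6 × 9.81 = 280.6 N down at 0.365 m → arm 1.725 m, τ = 280.6 × 1.725 = 484 N·m counterclockwise.
Hanging mass: 35.2 × 9.81 = 345.3 N down at 0.973 m → arm 1.117 m, τ = 345.3 × 1.117 = 385.7 N·m counterclockwise.
Speaker: 9.37 × 9.81 = 91.92 N down at 0.109 m → arm 1.981 m, τ = 91.92 × 1.981 = 182.1 N·m counterclockwise.
Load: 39.9 × 9.81 = 391.4 N down at 0.799 m → arm 1.291 m, τ = 391.4 × 1.291 = 505.3 N·m counterclockwise.
Net moment of the loads = 1557 N·m counterclockwise.
The upward force F acts at the left end, arm 2.09 m, giving F × 2.09 clockwise.
Στ = 0 ⇒ F × 2.09 = 1557 ⇒ F = 1557 / 2.09 = 745 N.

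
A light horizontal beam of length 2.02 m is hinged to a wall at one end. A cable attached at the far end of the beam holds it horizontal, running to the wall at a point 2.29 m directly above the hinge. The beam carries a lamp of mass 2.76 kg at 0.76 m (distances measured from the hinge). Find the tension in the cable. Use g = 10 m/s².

T ≈ 13.8 N

Take moments about the hinge.
Lamp: 2.76 × 10 = 27.6 N down at 0.76 m → arm 0.76 m, τ = 27.6 × 0.76 = 20.98 N·m clockwise.
Total clockwise load moment = 20.98 N·m.
The cable tension T acts at 2.02 m; only its component perpendicular to the beam, T sinθ, produces torque. sinθ = h/√(h²+d²) = 2.29/√(2.29²+2.02²) = 0.7499.
Setting net torque to zero: T × 2.02 × 0.7499 = 20.98 → T = 20.98 / 1.515 = 13.8 N.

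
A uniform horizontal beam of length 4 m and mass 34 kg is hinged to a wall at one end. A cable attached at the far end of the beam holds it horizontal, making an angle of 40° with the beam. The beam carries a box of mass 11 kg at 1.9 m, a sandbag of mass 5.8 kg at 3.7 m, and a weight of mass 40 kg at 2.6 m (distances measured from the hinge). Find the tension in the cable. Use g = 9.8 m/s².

T ≈ 817 N

Take moments about the hinge.
Beam weight: 34 × 9.8 = 333.2 N down at 2 m → arm 2 m, τ = 333.2 × 2 = 666.4 N·m clockwise.
Box: 11 × 9.8 = 107.8 N down at 1.9 m → arm 1.9 m, τ = 107.8 × 1.9 = 204.8 N·m clockwise.
Sandbag: 5.8 × 9.8 = 56.84 N down at 3.7 m → arm 3.7 m, τ = 56.84 × 3.7 = 210.3 N·m clockwise.
Weight: 40 × 9.8 = 392 N down at 2.6 m → arm 2.6 m, τ = 392 × 2.6 = 1019 N·m clockwise.
Total clockwise load moment = 2100 N·m.
The cable tension T acts at 4 m; only its component perpendicular to the beam, T sinθ, produces torque. sin 40° = 0.6428.
Balancing moments: T × 4 × 0.6428 = 2100, giving T = 2100 / 2.571 = 817 N.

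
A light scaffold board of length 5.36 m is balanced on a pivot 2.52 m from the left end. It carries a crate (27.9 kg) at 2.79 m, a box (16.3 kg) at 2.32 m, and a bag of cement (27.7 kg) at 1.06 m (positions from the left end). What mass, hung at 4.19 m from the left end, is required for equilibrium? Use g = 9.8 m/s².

Take moments about the pivot (at 2.52 m from the left end).
Crate: 27.9 × 9.8 = 273.4 N down at 2.79 m → arm 0.27 m, τ = 273.4 × 0.27 = 73.82 N·m clockwise.
Box: 16.3 × 9.8 = 159.7 N down at 2.32 m → arm 0.2 m, τ = 159.7 × 0.2 = 31.94 N·m counterclockwise.
Bag of cement: 27.7 × 9.8 = 271.5 N down at 1.06 m → arm 1.46 m, τ = 271.5 × 1.46 = 396.4 N·m counterclockwise.
Net moment of known loads = 354.5 N·m counterclockwise.
An unknown mass m at 4.19 m has arm 1.67 m; its moment is m·g·1.67 clockwise.
Στ = 0 ⇒ m × 9.8 × 1.67 = 354.5 ⇒ m = 354.5 / (9.8 × 1.67) = 21.7 kg.

m ≈ 21.7 kg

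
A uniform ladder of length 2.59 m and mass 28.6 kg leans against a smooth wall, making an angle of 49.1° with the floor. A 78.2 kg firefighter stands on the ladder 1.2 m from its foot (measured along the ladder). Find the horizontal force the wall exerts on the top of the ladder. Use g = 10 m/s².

Choose the foot of the ladder as the axis so the floor normal and friction both act there and drop out.
Ladder weight 28.6×10 = 286 N acts at 1.295 m along the ladder; its horizontal arm is 1.295·cos49.1° = 0.8479 m → τ = 242.5 N·m clockwise.
Firefighter: 78.2×10 = 782 N at 1.2 m → arm 0.7857 m → τ = 614.4 N·m clockwise.
Wall normal N acts horizontally at the top; its moment arm is the height L sinθ = 2.59·sin49.1° = 1.958 m, counterclockwise.
For rotational equilibrium, N × 1.958 = 856.9, so N = 438 N.

N_wall ≈ 438 N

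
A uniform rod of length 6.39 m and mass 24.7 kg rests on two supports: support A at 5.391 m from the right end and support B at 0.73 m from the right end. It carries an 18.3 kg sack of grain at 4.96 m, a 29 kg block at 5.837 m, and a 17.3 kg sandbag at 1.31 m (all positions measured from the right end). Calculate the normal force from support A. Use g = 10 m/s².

Sum moments about support B (its reaction then has zero moment arm).
Beam weight: 24.7 × 10 = 247 N down at 3.195 m → arm 2.465 m, τ = 247 × 2.465 = 608.9 N·m counterclockwise.
Sack of grain: 18.3 × 10 = 183 N down at 4.96 m → arm 4.23 m, τ = 183 × 4.23 = 774.1 N·m counterclockwise.
Block: 29 × 10 = 290 N down at 5.837 m → arm 5.107 m, τ = 290 × 5.107 = 1481 N·m counterclockwise.
Sandbag: 17.3 × 10 = 173 N down at 1.31 m → arm 0.58 m, τ = 173 × 0.58 = 100.3 N·m counterclockwise.
Net load moment about support B = 2964 N·m counterclockwise.
Reaction R at support A is upward at 5.391 m, arm 4.661 m → moment R × 4.661 clockwise.
For rotational equilibrium, R × 4.661 = 2964, so R = 636 N.

R_A ≈ 636 N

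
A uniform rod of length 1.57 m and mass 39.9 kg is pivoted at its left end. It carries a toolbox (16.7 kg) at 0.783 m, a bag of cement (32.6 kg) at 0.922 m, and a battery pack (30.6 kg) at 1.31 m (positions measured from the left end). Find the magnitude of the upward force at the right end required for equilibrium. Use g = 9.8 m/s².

Choose the left end as the axis so the unknown pivot reaction has zero arm there.
Beam weight: 39.9 × 9.8 = 391 N down at 0.785 m → arm 0.785 m, τ = 391 × 0.785 = 306.9 N·m clockwise.
Toolbox: 16.7 × 9.8 = 163.7 N down at 0.783 m → arm 0.783 m, τ = 163.7 × 0.783 = 128.2 N·m clockwise.
Bag of cement: 32.6 × 9.8 = 319.5 N down at 0.922 m → arm 0.922 m, τ = 319.5 × 0.922 = 294.6 N·m clockwise.
Battery pack: 30.6 × 9.8 = 299.9 N down at 1.31 m → arm 1.31 m, τ = 299.9 × 1.31 = 392.9 N·m clockwise.
Net moment of the loads = 1123 N·m clockwise.
The upward force F acts at the right end, arm 1.57 m, giving F × 1.57 counterclockwise.
Balancing moments: F × 1.57 = 1123, giving F = 1123 / 1.57 = 715 N.

F ≈ 715 N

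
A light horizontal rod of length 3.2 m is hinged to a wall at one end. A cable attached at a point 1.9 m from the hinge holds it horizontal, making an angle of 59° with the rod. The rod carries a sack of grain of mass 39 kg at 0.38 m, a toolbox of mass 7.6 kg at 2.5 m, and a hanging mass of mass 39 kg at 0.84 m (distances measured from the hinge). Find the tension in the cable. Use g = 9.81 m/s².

Sum moments about the hinge (the unknown hinge reaction has zero arm there).
Sack of grain: 39 × 9.81 = 382.6 N down at 0.38 m → arm 0.38 m, τ = 382.6 × 0.38 = 145.4 N·m clockwise.
Toolbox: 7.6 × 9.81 = 74.56 N down at 2.5 m → arm 2.5 m, τ = 74.56 × 2.5 = 186.4 N·m clockwise.
Hanging mass: 39 × 9.81 = 382.6 N down at 0.84 m → arm 0.84 m, τ = 382.6 × 0.84 = 321.4 N·m clockwise.
Total clockwise load moment = 653.2 N·m.
The cable tension T acts at 1.9 m; only its component perpendicular to the rod, T sinθ, produces torque. sin 59° = 0.8572.
Setting net torque to zero: T × 1.9 × 0.8572 = 653.2 → T = 653.2 / 1.629 = 401 N.

T ≈ 401 N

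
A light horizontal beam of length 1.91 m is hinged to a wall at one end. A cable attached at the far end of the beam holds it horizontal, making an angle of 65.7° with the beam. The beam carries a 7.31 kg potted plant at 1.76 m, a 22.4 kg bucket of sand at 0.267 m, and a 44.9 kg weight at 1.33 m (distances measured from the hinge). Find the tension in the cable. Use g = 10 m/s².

T ≈ 451 N

Sum moments about the hinge (the unknown hinge reaction has zero arm there).
Potted plant: 7.31 × 10 = 73.1 N down at 1.76 m → arm 1.76 m, τ = 73.1 × 1.76 = 128.7 N·m clockwise.
Bucket of sand: 22.4 × 10 = 224 N down at 0.267 m → arm 0.267 m, τ = 224 × 0.267 = 59.81 N·m clockwise.
Weight: 44.9 × 10 = 449 N down at 1.33 m → arm 1.33 m, τ = 449 × 1.33 = 597.2 N·m clockwise.
Total clockwise load moment = 785.7 N·m.
The cable tension T acts at 1.91 m; only its component perpendicular to the beam, T sinθ, produces torque. sin 65.7° = 0.9114.
Στ = 0 ⇒ T × 1.91 × 0.9114 = 785.7 ⇒ T = 785.7 / 1.741 = 451 N.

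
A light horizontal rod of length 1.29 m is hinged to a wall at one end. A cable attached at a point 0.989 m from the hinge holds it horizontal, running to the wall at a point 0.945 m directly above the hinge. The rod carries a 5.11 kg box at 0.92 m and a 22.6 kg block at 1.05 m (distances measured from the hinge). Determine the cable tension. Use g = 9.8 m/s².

T ≈ 408 N

Take moments about the hinge.
Box: 5.11 × 9.8 = 50.08 N down at 0.92 m → arm 0.92 m, τ = 50.08 × 0.92 = 46.07 N·m clockwise.
Block: 22.6 × 9.8 = 221.5 N down at 1.05 m → arm 1.05 m, τ = 221.5 × 1.05 = 232.6 N·m clockwise.
Total clockwise load moment = 278.7 N·m.
The cable tension T acts at 0.989 m; only its component perpendicular to the rod, T sinθ, produces torque. sinθ = h/√(h²+d²) = 0.945/√(0.945²+0.989²) = 0.6908.
For rotational equilibrium, T × 0.989 × 0.6908 = 278.7, so T = 278.7 / 0.6832 = 408 N.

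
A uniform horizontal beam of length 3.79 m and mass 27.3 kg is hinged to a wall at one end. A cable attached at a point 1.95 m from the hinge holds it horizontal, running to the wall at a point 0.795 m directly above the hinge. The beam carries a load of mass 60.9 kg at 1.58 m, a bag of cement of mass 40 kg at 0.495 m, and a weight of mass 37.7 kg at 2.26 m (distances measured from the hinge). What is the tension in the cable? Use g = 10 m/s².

T ≈ 3440 N

Taking torques about the hinge:
Beam weight: 27.3 × 10 = 273 N down at 1.895 m → arm 1.895 m, τ = 273 × 1.895 = 517.3 N·m clockwise.
Load: 60.9 × 10 = 609 N down at 1.58 m → arm 1.58 m, τ = 609 × 1.58 = 962.2 N·m clockwise.
Bag of cement: 40 × 10 = 400 N down at 0.495 m → arm 0.495 m, τ = 400 × 0.495 = 198 N·m clockwise.
Weight: 37.7 × 10 = 377 N down at 2.26 m → arm 2.26 m, τ = 377 × 2.26 = 852 N·m clockwise.
Total clockwise load moment = 2530 N·m.
The cable tension T acts at 1.95 m; only its component perpendicular to the beam, T sinθ, produces torque. sinθ = h/√(h²+d²) = 0.795/√(0.795²+1.95²) = 0.3775.
For rotational equilibrium, T × 1.95 × 0.3775 = 2530, so T = 2530 / 0.7361 = 3440 N.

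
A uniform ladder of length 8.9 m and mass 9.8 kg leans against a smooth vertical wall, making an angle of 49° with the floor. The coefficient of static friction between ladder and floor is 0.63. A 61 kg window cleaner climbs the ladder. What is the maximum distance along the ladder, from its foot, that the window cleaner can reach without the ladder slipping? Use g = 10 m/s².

About the foot of the ladder:
Ladder weight 9.8×10 = 98 N acts at 4.45 m along the ladder; its horizontal arm is 4.45·cos49° = 2.919 m → τ = 286.1 N·m clockwise.
Window cleaner weight 61×10 = 610 N at distance d → arm d·cos49° → τ = 610·d·0.6561 clockwise.
Wall normal N at the top has arm L sinθ = 6.717 m counterclockwise, so Στ = 0 gives N·6.717 = 286.1 + 400.2·d.
ΣFy = 0 ⇒ N_floor = 708 N, so the maximum friction is μ_s·N_floor = 0.63×708 = 446 N. ΣFx = 0 ⇒ N_wall = f, so at the slipping point N = 446 N.
Substituting: 446×6.717 = 286.1 + 400.2·d ⇒ d = (2996 − 286.1) / 400.2 = 6.77 m.

d ≈ 6.77 m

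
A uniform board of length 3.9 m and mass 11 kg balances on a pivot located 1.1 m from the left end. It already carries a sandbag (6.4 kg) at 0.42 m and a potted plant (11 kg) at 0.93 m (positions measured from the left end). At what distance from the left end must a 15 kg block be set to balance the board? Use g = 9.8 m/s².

Taking torques about the pivot (at 1.1 m from the left end):
Beam weight: 11 × 9.8 = 107.8 N down at 1.95 m → arm 0.85 m, τ = 107.8 × 0.85 = 91.63 N·m clockwise.
Sandbag: 6.4 × 9.8 = 62.72 N down at 0.42 m → arm 0.68 m, τ = 62.72 × 0.68 = 42.65 N·m counterclockwise.
Potted plant: 11 × 9.8 = 107.8 N down at 0.93 m → arm 0.17 m, τ = 107.8 × 0.17 = 18.33 N·m counterclockwise.
Net moment of existing loads = 30.65 N·m clockwise.
The block weighs 15 × 9.8 = 147 N and must supply an equal counterclockwise moment, so its lever arm about the pivot is 30.65 / 147 = 0.209 m.
That puts it at 1.1 − 0.209 = 0.891 m from the left end.

x ≈ 0.891 m from the left end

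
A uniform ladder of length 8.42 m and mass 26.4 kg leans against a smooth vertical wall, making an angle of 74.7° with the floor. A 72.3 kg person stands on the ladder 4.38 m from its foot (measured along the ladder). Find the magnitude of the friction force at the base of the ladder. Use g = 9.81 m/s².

f ≈ 136 N

Sum moments about the foot of the ladder (the floor normal and friction both act there and drop out).
Ladder weight 26.4×9.81 = 259 N acts at 4.21 m along the ladder; its horizontal arm is 4.21·cos74.7° = 1.111 m → τ = 287.7 N·m clockwise.
Person: 72.3×9.81 = 709.3 N at 4.38 m → arm 1.156 m → τ = 820 N·m clockwise.
Wall normal N acts horizontally at the top; its moment arm is the height L sinθ = 8.42·sin74.7° = 8.122 m, counterclockwise.
Balancing moments: N × 8.122 = 1108, giving N = 136 N.
ΣFx = 0: friction at the foot balances the wall's push, so f = N_wall = 136 N.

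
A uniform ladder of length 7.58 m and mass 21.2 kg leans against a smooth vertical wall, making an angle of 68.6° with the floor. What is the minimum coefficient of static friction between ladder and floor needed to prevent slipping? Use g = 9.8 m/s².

μ_min ≈ 0.196

Sum moments about the foot of the ladder (the floor normal and friction both act there and drop out).
Ladder weight 21.2×9.8 = 207.8 N acts at 3.79 m along the ladder; its horizontal arm is 3.79·cos68.6° = 1.383 m → τ = 287.4 N·m clockwise.
Wall normal N acts horizontally at the top; its moment arm is the height L sinθ = 7.58·sin68.6° = 7.057 m, counterclockwise.
Balancing moments: N × 7.057 = 287.4, giving N = 40.73 N.
ΣFx = 0 ⇒ f = N_wall = 40.73 N. ΣFy = 0 ⇒ N_floor = 207.8 N.
μ_min = f / N_floor = 40.73 / 207.8 = 0.196.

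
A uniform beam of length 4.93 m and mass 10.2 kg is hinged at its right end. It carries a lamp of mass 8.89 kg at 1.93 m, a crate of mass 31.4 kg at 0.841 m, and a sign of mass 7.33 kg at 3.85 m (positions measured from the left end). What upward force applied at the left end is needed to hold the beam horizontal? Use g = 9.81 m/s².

F ≈ 374 N

Choose the right end as the axis so the unknown pivot reaction has zero arm there.
Beam weight: 10.2 × 9.81 = 100.1 N down at 2.465 m → arm 2.465 m, τ = 100.1 × 2.465 = 246.7 N·m counterclockwise.
Lamp: 8.89 × 9.81 = 87.21 N down at 1.93 m → arm 3 m, τ = 87.21 × 3 = 261.6 N·m counterclockwise.
Crate: 31.4 × 9.81 = 308 N down at 0.841 m → arm 4.089 m, τ = 308 × 4.089 = 1259 N·m counterclockwise.
Sign: 7.33 × 9.81 = 71.91 N down at 3.85 m → arm 1.08 m, τ = 71.91 × 1.08 = 77.66 N·m counterclockwise.
Net moment of the loads = 1845 N·m counterclockwise.
The upward force F acts at the left end, arm 4.93 m, giving F × 4.93 clockwise.
Balancing moments: F × 4.93 = 1845, giving F = 1845 / 4.93 = 374 N.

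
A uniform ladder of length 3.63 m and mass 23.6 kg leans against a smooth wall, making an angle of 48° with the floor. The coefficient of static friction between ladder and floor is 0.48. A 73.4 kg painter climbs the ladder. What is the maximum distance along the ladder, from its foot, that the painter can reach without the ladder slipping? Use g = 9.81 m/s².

d ≈ 1.97 m

Sum moments about the foot of the ladder (the floor normal and friction both act there and drop out).
Ladder weight 23.6×9.81 = 231.5 N acts at 1.815 m along the ladder; its horizontal arm is 1.815·cos48° = 1.214 m → τ = 281 N·m clockwise.
Painter weight 73.4×9.81 = 720.1 N at distance d → arm d·cos48° → τ = 720.1·d·0.6691 clockwise.
Wall normal N at the top has arm L sinθ = 2.698 m counterclockwise, so Στ = 0 gives N·2.698 = 281 + 481.8·d.
ΣFy = 0 ⇒ N_floor = 951.6 N, so the maximum friction is μ_s·N_floor = 0.48×951.6 = 456.8 N. ΣFx = 0 ⇒ N_wall = f, so at the slipping point N = 456.8 N.
Substituting: 456.8×2.698 = 281 + 481.8·d ⇒ d = (1232 − 281) / 481.8 = 1.97 m.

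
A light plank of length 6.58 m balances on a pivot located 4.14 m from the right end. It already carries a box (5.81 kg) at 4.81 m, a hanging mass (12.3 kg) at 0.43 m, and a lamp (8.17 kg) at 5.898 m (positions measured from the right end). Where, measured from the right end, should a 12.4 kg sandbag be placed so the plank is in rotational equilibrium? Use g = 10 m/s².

x ≈ 6.35 m from the right end

Sum moments about the pivot (at 4.14 m from the right end) (the support reaction has zero arm there).
Box: 5.81 × 10 = 58.1 N down at 4.81 m → arm 0.67 m, τ = 58.1 × 0.67 = 38.93 N·m counterclockwise.
Hanging mass: 12.3 × 10 = 123 N down at 0.43 m → arm 3.71 m, τ = 123 × 3.71 = 456.3 N·m clockwise.
Lamp: 8.17 × 10 = 81.7 N down at 5.898 m → arm 1.758 m, τ = 81.7 × 1.758 = 143.6 N·m counterclockwise.
Net moment of existing loads = 273.8 N·m clockwise.
The sandbag weighs 12.4 × 10 = 124 N and must supply an equal counterclockwise moment, so its lever arm about the pivot is 273.8 / 124 = 2.21 m.
That puts it at 4.14 + 2.21 = 6.35 m from the right end.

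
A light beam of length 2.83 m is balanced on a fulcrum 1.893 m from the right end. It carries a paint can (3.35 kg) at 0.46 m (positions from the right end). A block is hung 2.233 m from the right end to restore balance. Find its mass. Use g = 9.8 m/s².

Sum moments about the fulcrum (at 1.893 m from the right end) (the support reaction has zero arm there).
Paint can: 3.35 × 9.8 = 32.83 N down at 0.46 m → arm 1.433 m, τ = 32.83 × 1.433 = 47.05 N·m clockwise.
Net moment of known loads = 47.05 N·m clockwise.
An unknown mass m at 2.233 m has arm 0.34 m; its moment is m·g·0.34 counterclockwise.
Στ = 0 ⇒ m × 9.8 × 0.34 = 47.05 ⇒ m = 47.05 / (9.8 × 0.34) = 14.1 kg.

m ≈ 14.1 kg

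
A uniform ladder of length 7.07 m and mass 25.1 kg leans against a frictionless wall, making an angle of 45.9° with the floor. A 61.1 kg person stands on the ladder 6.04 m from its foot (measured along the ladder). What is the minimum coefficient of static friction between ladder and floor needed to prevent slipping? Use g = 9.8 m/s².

μ_min ≈ 0.728

About the foot of the ladder:
Ladder weight 25.1×9.8 = 246 N acts at 3.535 m along the ladder; its horizontal arm is 3.535·cos45.9° = 2.46 m → τ = 605.2 N·m clockwise.
Person: 61.1×9.8 = 598.8 N at 6.04 m → arm 4.203 m → τ = 2517 N·m clockwise.
Wall normal N acts horizontally at the top; its moment arm is the height L sinθ = 7.07·sin45.9° = 5.077 m, counterclockwise.
Setting net torque to zero: N × 5.077 = 3122 → N = 614.9 N.
ΣFx = 0 ⇒ f = N_wall = 614.9 N. ΣFy = 0 ⇒ N_floor = 844.8 N.
μ_min = f / N_floor = 614.9 / 844.8 = 0.728.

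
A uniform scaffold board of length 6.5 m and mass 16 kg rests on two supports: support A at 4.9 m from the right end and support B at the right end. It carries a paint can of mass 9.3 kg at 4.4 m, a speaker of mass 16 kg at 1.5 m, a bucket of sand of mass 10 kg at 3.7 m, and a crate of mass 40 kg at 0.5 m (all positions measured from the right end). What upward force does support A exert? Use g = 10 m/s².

R_A ≈ 355 N

About support B:
Beam weight: 16 × 10 = 160 N down at 3.25 m → arm 3.25 m, τ = 160 × 3.25 = 520 N·m counterclockwise.
Paint can: 9.3 × 10 = 93 N down at 4.4 m → arm 4.4 m, τ = 93 × 4.4 = 409.2 N·m counterclockwise.
Speaker: 16 × 10 = 160 N down at 1.5 m → arm 1.5 m, τ = 160 × 1.5 = 240 N·m counterclockwise.
Bucket of sand: 10 × 10 = 100 N down at 3.7 m → arm 3.7 m, τ = 100 × 3.7 = 370 N·m counterclockwise.
Crate: 40 × 10 = 400 N down at 0.5 m → arm 0.5 m, τ = 400 × 0.5 = 200 N·m counterclockwise.
Net load moment about support B = 1739 N·m counterclockwise.
Reaction R at support A is upward at 4.9 m, arm 4.9 m → moment R × 4.9 clockwise.
Setting net torque to zero: R × 4.9 = 1739 → R = 355 N.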